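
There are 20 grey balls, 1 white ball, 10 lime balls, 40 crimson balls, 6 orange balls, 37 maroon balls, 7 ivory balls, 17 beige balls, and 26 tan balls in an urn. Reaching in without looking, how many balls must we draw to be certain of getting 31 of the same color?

148

In the worst case we take at most 30 of each color, but all 20 grey, all 1 white, all 10 lime, all 6 orange, all 7 ivory, all 17 beige, and all 26 tan (fewer than 30), giving 20 + 1 + 10 + 30 + 6 + 30 + 7 + 17 + 26 = 147.
One more ball then forces some color to 31, so 147 + 1 = 148.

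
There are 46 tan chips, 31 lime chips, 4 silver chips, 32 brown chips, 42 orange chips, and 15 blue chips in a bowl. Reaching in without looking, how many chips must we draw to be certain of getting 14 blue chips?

169

The worst case draws every non-blue chip first: 46 + 31 + 4 + 32 + 42 = 155.
The next 14 draws are then forced to be blue, giving 155 + 14 = 169.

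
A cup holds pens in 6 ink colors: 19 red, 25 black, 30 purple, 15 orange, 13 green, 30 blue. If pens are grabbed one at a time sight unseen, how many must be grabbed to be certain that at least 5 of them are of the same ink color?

The worst case takes 4 pens of each ink color without reaching 5 of any: 6 × 4 = 24.
The next pen must bring some ink color to 5, so 24 + 1 = 25.

25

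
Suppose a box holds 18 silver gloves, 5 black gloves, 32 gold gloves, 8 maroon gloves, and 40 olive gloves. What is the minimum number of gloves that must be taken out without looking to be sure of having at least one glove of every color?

99

The hardest color to obtain is black: we could draw every other glove first — 103 − 5 = 98 gloves — without a single black one.
The next draw must be black, so 98 + 1 = 99.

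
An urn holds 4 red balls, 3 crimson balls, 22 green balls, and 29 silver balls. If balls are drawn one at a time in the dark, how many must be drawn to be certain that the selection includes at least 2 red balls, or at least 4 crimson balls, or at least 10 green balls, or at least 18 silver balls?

31

The worst case stops just short of every target: 1 red, 3 crimson, 9 green, 17 silver — 1 + 3 + 9 + 17 = 30 balls.
One more ball must push some color to its target, so 30 + 1 = 31.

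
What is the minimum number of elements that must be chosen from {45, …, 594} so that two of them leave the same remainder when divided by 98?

99

Group the integers by remainder mod 98; there are 98 residue classes, each nonempty in this range.
Choosing one from each class (98 integers) avoids any shared remainder.
One more choice must repeat a class, so two differ by a multiple of 98. Hence 98 + 1 = 99.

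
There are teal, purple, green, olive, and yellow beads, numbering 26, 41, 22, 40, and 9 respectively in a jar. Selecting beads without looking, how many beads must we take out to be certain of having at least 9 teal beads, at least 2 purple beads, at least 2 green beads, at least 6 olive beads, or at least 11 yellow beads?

The worst case stops just short of every target: 8 teal, 1 purple, 1 green, 5 olive, all 9 yellow — 8 + 1 + 1 + 5 + 9 = 24 beads.
One more bead must push some color to its target, so 24 + 1 = 25.

25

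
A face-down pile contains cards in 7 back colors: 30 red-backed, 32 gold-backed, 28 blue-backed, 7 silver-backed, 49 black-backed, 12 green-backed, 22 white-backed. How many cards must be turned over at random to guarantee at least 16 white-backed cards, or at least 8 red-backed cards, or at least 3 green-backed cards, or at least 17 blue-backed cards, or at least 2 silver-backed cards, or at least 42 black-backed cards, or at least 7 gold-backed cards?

Each of the 7 back colors has its own threshold; avoid all of them simultaneously.
The worst case stops just short of every target: 7 red-backed, 6 gold-backed, 16 blue-backed, 1 silver-backed, 41 black-backed, 2 green-backed, 15 white-backed — 7 + 6 + 16 + 1 + 41 + 2 + 15 = 88 cards.
One more card must push some back color to its target, so 88 + 1 = 89.

89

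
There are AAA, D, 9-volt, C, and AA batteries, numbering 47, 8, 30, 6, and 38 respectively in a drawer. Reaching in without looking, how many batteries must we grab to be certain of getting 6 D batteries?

To avoid D batteries as long as possible, exhaust the other 4 types first.
The worst case draws every non-D battery first: 47 + 30 + 6 + 38 = 121.
The next 6 draws are then forced to be D, giving 121 + 6 = 127.

127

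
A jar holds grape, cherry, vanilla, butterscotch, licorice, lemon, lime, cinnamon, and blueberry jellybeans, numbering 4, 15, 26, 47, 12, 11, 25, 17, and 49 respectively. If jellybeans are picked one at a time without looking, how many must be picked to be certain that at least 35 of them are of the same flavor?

179

Treat the 9 flavors as pigeonholes.
In the worst case we take at most 34 of each flavor, but all 4 grape, all 15 cherry, all 26 vanilla, all 12 licorice, all 11 lemon, all 25 lime, and all 17 cinnamon (fewer than 34), giving 4 + 15 + 26 + 34 + 12 + 11 + 25 + 17 + 34 = 178.
One more jellybean then forces some flavor to 35, so 178 + 1 = 179.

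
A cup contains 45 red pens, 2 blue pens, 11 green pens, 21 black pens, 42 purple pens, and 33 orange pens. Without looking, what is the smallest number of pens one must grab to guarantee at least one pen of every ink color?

The hardest ink color to obtain is blue: we could draw every other pen first — 154 − 2 = 152 pens — without a single blue one.
The next draw must be blue, so 152 + 1 = 153.

153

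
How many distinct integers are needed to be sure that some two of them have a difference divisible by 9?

Use the pigeonhole principle on residue classes: two integers differ by a multiple of 9 exactly when they share a remainder mod 9.
There are 9 residue classes mod 9, so 9 integers can all lie in distinct classes.
One more integer must repeat a residue, giving a difference divisible by 9. So n = 9 + 1 = 10.

10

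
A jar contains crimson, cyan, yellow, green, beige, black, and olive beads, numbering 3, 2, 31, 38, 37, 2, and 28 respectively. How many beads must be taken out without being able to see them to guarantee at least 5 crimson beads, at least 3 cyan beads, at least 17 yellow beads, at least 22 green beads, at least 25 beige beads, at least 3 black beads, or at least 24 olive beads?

The worst case stops just short of every target: all 3 crimson, 2 cyan, 16 yellow, 21 green, 24 beige, 2 black, 23 olive — 3 + 2 + 16 + 21 + 24 + 2 + 23 = 91 beads.
One more bead must push some color to its target, so 91 + 1 = 92.

92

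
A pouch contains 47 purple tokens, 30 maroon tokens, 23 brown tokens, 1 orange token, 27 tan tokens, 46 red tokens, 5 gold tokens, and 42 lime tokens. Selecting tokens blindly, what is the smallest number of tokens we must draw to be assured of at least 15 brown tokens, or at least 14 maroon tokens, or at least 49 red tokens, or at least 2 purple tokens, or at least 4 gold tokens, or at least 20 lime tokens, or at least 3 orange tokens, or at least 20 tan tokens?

The worst case stops just short of every target: 1 purple, 13 maroon, 14 brown, all 1 orange, 19 tan, all 46 red, 3 gold, 19 lime — 1 + 13 + 14 + 1 + 19 + 46 + 3 + 19 = 116 tokens.
One more token must push some color to its target, so 116 + 1 = 117.

117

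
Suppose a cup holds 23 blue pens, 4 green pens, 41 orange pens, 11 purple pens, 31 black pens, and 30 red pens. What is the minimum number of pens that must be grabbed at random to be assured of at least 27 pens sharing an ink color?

Treat the 6 ink colors as pigeonholes.
In the worst case we take at most 26 of each ink color, but all 23 blue, all 4 green, and all 11 purple (fewer than 26), giving 23 + 4 + 26 + 11 + 26 + 26 = 116.
One more pen then forces some ink color to 27, so 116 + 1 = 117.

117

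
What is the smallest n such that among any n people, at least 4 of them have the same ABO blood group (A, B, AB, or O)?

13

There are 4 ABO blood groups acting as pigeonholes.
With 4 × 3 = 12 people we could place exactly 3 in each, with no class reaching 4.
One more forces some class to hold 4, so 12 + 1 = 13.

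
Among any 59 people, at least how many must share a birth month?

There are 12 months of the year, which serve as the pigeonholes.
If each of the 12 months of the year held at most 4, the total would be at most 12 × 4 = 48 < 59, a contradiction.
So at least one holds ⌈59/12⌉ = 5.

5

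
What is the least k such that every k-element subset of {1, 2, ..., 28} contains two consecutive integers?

15

Partition {1, …, 28} into 14 pairs: {1,2}, {3,4}, …, {27,28}.
Choosing 14 integers — say the 14 even numbers 2, 4, …, 28 — takes one from each pair and avoids the property.
Choosing 15 forces two into the same pair by pigeonhole, and those are consecutive. So 15.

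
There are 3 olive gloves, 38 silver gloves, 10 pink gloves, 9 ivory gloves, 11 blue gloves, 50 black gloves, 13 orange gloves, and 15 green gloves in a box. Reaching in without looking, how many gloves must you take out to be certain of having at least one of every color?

147

The hardest color to obtain is olive: we could draw every other glove first — 149 − 3 = 146 gloves — without a single olive one.
The next draw must be olive, so 146 + 1 = 147.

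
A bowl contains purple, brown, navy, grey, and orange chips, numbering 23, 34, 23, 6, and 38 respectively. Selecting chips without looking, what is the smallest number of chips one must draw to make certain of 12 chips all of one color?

51

In the worst case we take at most 11 of each color, but all 6 grey (fewer than 11), giving 11 + 11 + 11 + 6 + 11 = 50.
One more chip then forces some color to 12, so 50 + 1 = 51.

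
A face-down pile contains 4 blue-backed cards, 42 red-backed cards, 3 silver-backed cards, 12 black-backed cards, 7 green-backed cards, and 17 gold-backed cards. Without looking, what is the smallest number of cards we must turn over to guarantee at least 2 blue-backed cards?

83

The worst case draws every non-blue-backed card first: 42 + 3 + 12 + 7 + 17 = 81.
The next 2 draws are then forced to be blue-backed, giving 81 + 2 = 83.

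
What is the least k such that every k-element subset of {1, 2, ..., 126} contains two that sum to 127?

Partition {1, …, 126} into 63 pairs: {1,126}, {2,125}, …, {63,64}.
Choosing 63 integers — say the integers 1 through 63 — takes one from each pair and avoids the property.
Choosing 64 forces two into the same pair by pigeonhole, and those sum to 127. So 64.

64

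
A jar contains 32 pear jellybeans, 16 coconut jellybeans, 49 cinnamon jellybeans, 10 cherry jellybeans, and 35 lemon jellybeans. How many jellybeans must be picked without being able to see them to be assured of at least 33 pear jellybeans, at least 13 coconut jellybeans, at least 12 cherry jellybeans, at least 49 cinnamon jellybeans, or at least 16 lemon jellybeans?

118

The worst case stops just short of every target: 32 pear, 12 coconut, 48 cinnamon, all 10 cherry, 15 lemon — 32 + 12 + 48 + 10 + 15 = 117 jellybeans.
One more jellybean must push some flavor to its target, so 117 + 1 = 118.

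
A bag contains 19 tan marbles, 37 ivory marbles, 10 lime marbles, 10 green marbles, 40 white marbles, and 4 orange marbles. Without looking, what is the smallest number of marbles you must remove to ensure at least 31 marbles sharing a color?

In the worst case we take at most 30 of each color, but all 19 tan, all 10 lime, all 10 green, and all 4 orange (fewer than 30), giving 19 + 30 + 10 + 10 + 30 + 4 = 103.
One more marble then forces some color to 31, so 103 + 1 = 104.

104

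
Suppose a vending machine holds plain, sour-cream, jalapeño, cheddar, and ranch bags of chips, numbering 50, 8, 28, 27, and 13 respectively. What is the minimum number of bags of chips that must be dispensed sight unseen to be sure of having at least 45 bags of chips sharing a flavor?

121

In the worst case we take at most 44 of each flavor, but all 8 sour-cream, all 28 jalapeño, all 27 cheddar, and all 13 ranch (fewer than 44), giving 44 + 8 + 28 + 27 + 13 = 120.
One more bag of chips then forces some flavor to 45, so 120 + 1 = 121.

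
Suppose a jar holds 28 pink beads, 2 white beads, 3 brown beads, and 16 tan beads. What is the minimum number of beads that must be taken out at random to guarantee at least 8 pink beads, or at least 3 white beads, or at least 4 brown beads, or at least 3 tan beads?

15

The worst case stops just short of every target: 7 pink, 2 white, 3 brown, 2 tan — 7 + 2 + 3 + 2 = 14 beads.
One more bead must push some color to its target, so 14 + 1 = 15.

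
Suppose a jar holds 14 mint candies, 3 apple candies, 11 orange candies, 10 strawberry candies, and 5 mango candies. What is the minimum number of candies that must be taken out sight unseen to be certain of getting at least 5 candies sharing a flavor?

Treat the 5 flavors as pigeonholes.
In the worst case we take at most 4 of each flavor, but all 3 apple (fewer than 4), giving 4 + 3 + 4 + 4 + 4 = 19.
One more candy then forces some flavor to 5, so 19 + 1 = 20.

20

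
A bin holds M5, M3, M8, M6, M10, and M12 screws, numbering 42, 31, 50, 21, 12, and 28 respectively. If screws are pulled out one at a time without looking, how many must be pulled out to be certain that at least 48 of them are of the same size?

In the worst case we take at most 47 of each size, but all 42 M5, all 31 M3, all 21 M6, all 12 M10, and all 28 M12 (fewer than 47), giving 42 + 31 + 47 + 21 + 12 + 28 = 181.
One more screw then forces some size to 48, so 181 + 1 = 182.

182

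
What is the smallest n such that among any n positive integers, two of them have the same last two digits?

There are 100 possible two-digit endings acting as pigeonholes.
With 100 positive integers we could place one in each, avoiding any repeat.
One more forces some class to hold 2, so 100 + 1 = 101.

101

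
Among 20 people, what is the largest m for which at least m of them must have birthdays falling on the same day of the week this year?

3

The 20 people fall into 7 days of the week.
If each of the 7 days of the week held at most 2, the total would be at most 7 × 2 = 14 < 20, a contradiction.
So at least one holds ⌈20/7⌉ = 3.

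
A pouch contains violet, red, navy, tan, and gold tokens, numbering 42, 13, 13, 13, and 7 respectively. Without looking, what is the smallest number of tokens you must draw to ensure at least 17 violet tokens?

63

To avoid violet tokens as long as possible, exhaust the other 4 colors first.
The worst case draws every non-violet token first: 13 + 13 + 13 + 7 = 46.
The next 17 draws are then forced to be violet, giving 46 + 17 = 63.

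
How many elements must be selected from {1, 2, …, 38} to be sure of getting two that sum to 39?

20

Partition {1, …, 38} into 19 pairs: {1,38}, {2,37}, …, {19,20}.
Choosing 19 integers — say the integers 1 through 19 — takes one from each pair and avoids the property.
Choosing 20 forces two into the same pair by pigeonhole, and those sum to 39. So 20.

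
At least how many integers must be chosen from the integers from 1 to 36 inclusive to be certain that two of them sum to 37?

Partition {1, …, 36} into 18 pairs: {1,36}, {2,35}, …, {18,19}.
Choosing 18 integers — say the integers 1 through 18 — takes one from each pair and avoids the property.
Choosing 19 forces two into the same pair by pigeonhole, and those sum to 37. So 19.

19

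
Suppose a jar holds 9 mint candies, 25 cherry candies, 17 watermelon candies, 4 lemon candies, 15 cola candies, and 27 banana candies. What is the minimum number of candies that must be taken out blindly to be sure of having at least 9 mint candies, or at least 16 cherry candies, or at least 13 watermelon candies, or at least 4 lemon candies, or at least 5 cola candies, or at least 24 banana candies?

66

The worst case stops just short of every target: 8 mint, 15 cherry, 12 watermelon, 3 lemon, 4 cola, 23 banana — 8 + 15 + 12 + 3 + 4 + 23 = 65 candies.
One more candy must push some flavor to its target, so 65 + 1 = 66.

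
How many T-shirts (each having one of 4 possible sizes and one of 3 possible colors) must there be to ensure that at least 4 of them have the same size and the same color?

There are 4 × 3 = 12 (size, color) combinations acting as pigeonholes.
With 12 × 3 = 36 T-shirts we could place exactly 3 in each, with no (size, color) pair reaching 4.
One more forces some (size, color) pair to hold 4, so 36 + 1 = 37.

37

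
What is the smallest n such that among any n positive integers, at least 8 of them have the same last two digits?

701

There are 100 possible two-digit endings acting as pigeonholes.
With 100 × 7 = 700 positive integers we could place exactly 7 in each, with no class reaching 8.
One more forces some class to hold 8, so 700 + 1 = 701.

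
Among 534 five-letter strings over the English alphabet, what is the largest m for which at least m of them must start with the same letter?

21

There are 26 possible first letters, which serve as the pigeonholes.
If each of the 26 possible first letters held at most 20, the total would be at most 26 × 20 = 520 < 534, a contradiction.
So at least one holds ⌈534/26⌉ = 21.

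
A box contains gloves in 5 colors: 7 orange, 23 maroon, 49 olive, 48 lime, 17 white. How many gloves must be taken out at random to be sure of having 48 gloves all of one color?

142

Treat the 5 colors as pigeonholes.
In the worst case we take at most 47 of each color, but all 7 orange, all 23 maroon, and all 17 white (fewer than 47), giving 7 + 23 + 47 + 47 + 17 = 141.
One more glove then forces some color to 48, so 141 + 1 = 142.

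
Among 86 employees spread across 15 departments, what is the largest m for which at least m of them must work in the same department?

The 86 employees fall into 15 departments.
If each of the 15 departments held at most 5, the total would be at most 15 × 5 = 75 < 86, a contradiction.
So at least one holds ⌈86/15⌉ = 6.

6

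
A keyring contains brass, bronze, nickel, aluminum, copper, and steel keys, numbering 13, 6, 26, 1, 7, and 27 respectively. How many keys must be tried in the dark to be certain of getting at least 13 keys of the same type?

Treat the 6 types as pigeonholes.
In the worst case we take at most 12 of each type, but all 6 bronze, all 1 aluminum, and all 7 copper (fewer than 12), giving 12 + 6 + 12 + 1 + 7 + 12 = 50.
One more key then forces some type to 13, so 50 + 1 = 51.

51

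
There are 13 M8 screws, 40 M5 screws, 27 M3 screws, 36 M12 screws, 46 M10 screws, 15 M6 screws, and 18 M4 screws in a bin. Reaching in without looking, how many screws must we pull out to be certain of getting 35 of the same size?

Treat the 7 sizes as pigeonholes.
In the worst case we take at most 34 of each size, but all 13 M8, all 27 M3, all 15 M6, and all 18 M4 (fewer than 34), giving 13 + 34 + 27 + 34 + 34 + 15 + 18 = 175.
One more screw then forces some size to 35, so 175 + 1 = 176.

176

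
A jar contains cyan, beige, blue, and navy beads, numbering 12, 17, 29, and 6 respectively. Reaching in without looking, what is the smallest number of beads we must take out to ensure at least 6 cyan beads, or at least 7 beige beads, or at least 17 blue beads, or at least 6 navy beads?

The worst case stops just short of every target: 5 cyan, 6 beige, 16 blue, 5 navy — 5 + 6 + 16 + 5 = 32 beads.
One more bead must push some color to its target, so 32 + 1 = 33.

33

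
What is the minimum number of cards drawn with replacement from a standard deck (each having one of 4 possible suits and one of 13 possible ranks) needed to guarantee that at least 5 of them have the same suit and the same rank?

209

There are 4 × 13 = 52 (suit, rank) combinations acting as pigeonholes.
With 52 × 4 = 208 cards drawn with replacement from a standard deck we could place exactly 4 in each, with no (suit, rank) pair reaching 5.
One more forces some (suit, rank) pair to hold 5, so 208 + 1 = 209.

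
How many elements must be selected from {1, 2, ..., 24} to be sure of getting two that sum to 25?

13

Partition {1, …, 24} into 12 pairs: {1,24}, {2,23}, …, {12,13}.
Choosing 12 integers — say the integers 1 through 12 — takes one from each pair and avoids the property.
Choosing 13 forces two into the same pair by pigeonhole, and those sum to 25. So 13.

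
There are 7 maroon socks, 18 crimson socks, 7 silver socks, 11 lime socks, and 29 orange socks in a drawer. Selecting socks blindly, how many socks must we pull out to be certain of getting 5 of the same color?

Treat the 5 colors as pigeonholes.
The worst case takes 4 socks of each color without reaching 5 of any: 5 × 4 = 20.
The next sock must bring some color to 5, so 20 + 1 = 21.

21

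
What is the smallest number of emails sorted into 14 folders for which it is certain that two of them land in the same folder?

15

There are 14 folders acting as pigeonholes.
With 14 emails we could place one in each, avoiding any repeat.
One more forces some class to hold 2, so 14 + 1 = 15.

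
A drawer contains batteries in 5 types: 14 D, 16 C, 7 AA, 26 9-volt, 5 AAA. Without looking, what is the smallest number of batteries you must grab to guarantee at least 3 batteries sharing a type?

The worst case takes 2 batteries of each type without reaching 3 of any: 5 × 2 = 10.
The next battery must bring some type to 3, so 10 + 1 = 11.

11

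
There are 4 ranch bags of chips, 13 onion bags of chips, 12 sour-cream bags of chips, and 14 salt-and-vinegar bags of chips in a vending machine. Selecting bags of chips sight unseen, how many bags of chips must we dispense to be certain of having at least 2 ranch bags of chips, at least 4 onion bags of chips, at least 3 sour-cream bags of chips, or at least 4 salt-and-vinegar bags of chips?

10

The worst case stops just short of every target: 1 ranch, 3 onion, 2 sour-cream, 3 salt-and-vinegar — 1 + 3 + 2 + 3 = 9 bags of chips.
One more bag of chips must push some flavor to its target, so 9 + 1 = 10.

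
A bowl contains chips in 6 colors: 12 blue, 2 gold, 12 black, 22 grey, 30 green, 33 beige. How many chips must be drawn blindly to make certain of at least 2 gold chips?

111

To avoid gold chips as long as possible, exhaust the other 5 colors first.
The worst case draws every non-gold chip first: 12 + 12 + 22 + 30 + 33 = 109.
The next 2 draws are then forced to be gold, giving 109 + 2 = 111.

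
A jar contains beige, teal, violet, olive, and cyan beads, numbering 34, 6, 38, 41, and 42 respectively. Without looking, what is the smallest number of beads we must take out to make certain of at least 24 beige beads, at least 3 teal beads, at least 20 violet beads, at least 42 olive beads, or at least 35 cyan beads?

120

The worst case stops just short of every target: 23 beige, 2 teal, 19 violet, 41 olive, 34 cyan — 23 + 2 + 19 + 41 + 34 = 119 beads.
One more bead must push some color to its target, so 119 + 1 = 120.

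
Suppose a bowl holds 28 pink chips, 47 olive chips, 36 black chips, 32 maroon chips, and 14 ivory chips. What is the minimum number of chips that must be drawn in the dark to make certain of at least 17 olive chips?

127

The worst case draws every non-olive chip first: 28 + 36 + 32 + 14 = 110.
The next 17 draws are then forced to be olive, giving 110 + 17 = 127.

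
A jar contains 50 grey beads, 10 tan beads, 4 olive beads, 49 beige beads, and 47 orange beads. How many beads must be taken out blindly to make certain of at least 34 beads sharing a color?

114

In the worst case we take at most 33 of each color, but all 10 tan and all 4 olive (fewer than 33), giving 33 + 10 + 4 + 33 + 33 = 113.
One more bead then forces some color to 34, so 113 + 1 = 114.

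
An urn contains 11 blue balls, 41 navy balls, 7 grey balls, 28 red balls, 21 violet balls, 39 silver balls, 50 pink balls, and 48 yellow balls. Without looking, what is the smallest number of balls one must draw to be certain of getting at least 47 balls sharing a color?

240

In the worst case we take at most 46 of each color, but all 11 blue, all 41 navy, all 7 grey, all 28 red, all 21 violet, and all 39 silver (fewer than 46), giving 11 + 41 + 7 + 28 + 21 + 39 + 46 + 46 = 239.
One more ball then forces some color to 47, so 239 + 1 = 240.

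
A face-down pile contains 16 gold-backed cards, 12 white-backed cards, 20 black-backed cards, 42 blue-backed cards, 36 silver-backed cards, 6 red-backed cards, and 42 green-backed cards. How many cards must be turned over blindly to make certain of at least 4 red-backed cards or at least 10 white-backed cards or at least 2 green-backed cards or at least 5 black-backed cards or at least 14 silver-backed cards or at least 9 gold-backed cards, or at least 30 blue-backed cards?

Each of the 7 back colors has its own threshold; avoid all of them simultaneously.
The worst case stops just short of every target: 8 gold-backed, 9 white-backed, 4 black-backed, 29 blue-backed, 13 silver-backed, 3 red-backed, 1 green-backed — 8 + 9 + 4 + 29 + 13 + 3 + 1 = 67 cards.
One more card must push some back color to its target, so 67 + 1 = 68.

68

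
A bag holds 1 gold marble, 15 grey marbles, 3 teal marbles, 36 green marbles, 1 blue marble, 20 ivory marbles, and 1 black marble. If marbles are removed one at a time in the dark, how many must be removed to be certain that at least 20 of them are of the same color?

In the worst case we take at most 19 of each color, but all 1 gold, all 15 grey, all 3 teal, all 1 blue, and all 1 black (fewer than 19), giving 1 + 15 + 3 + 19 + 1 + 19 + 1 = 59.
One more marble then forces some color to 20, so 59 + 1 = 60.

60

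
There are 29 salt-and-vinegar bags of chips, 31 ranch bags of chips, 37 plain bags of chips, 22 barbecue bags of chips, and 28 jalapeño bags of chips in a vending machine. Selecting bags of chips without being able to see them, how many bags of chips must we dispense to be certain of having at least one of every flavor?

The hardest flavor to obtain is barbecue: we could draw every other bag of chips first — 147 − 22 = 125 bags of chips — without a single barbecue one.
The next draw must be barbecue, so 125 + 1 = 126.

126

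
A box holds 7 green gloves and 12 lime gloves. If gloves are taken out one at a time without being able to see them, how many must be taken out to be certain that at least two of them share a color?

Treat the 2 colors as pigeonholes.
The worst case takes 1 glove of each color without reaching 2 of any: 2 × 1 = 2.
The next glove must bring some color to 2, so 2 + 1 = 3.

3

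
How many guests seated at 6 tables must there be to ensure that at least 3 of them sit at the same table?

13

There are 6 tables acting as pigeonholes.
With 6 × 2 = 12 guests we could place exactly 2 in each, with no class reaching 3.
One more forces some class to hold 3, so 12 + 1 = 13.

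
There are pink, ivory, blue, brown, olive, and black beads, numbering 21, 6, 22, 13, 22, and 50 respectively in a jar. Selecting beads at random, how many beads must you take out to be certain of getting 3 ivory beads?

131

The worst case draws every non-ivory bead first: 21 + 22 + 13 + 22 + 50 = 128.
The next 3 draws are then forced to be ivory, giving 128 + 3 = 131.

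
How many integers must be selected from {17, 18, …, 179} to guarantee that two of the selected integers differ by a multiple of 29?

30

Group the integers by remainder mod 29; there are 29 residue classes, each nonempty in this range.
Choosing one from each class (29 integers) avoids any shared remainder.
One more choice must repeat a class, so two differ by a multiple of 29. Hence 29 + 1 = 30.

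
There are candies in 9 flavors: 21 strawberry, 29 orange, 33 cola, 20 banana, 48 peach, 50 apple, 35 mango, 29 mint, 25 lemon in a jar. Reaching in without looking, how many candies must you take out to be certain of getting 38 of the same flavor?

Treat the 9 flavors as pigeonholes.
In the worst case we take at most 37 of each flavor, but all 21 strawberry, all 29 orange, all 33 cola, all 20 banana, all 35 mango, all 29 mint, and all 25 lemon (fewer than 37), giving 21 + 29 + 33 + 20 + 37 + 37 + 35 + 29 + 25 = 266.
One more candy then forces some flavor to 38, so 266 + 1 = 267.

267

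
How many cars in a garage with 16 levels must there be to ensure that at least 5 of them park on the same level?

65

There are 16 levels acting as pigeonholes.
With 16 × 4 = 64 cars we could place exactly 4 in each, with no class reaching 5.
One more forces some class to hold 5, so 64 + 1 = 65.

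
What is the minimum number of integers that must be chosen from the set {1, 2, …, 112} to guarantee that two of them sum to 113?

Partition {1, …, 112} into 56 pairs: {1,112}, {2,111}, …, {56,57}.
Choosing 56 integers — say the integers 1 through 56 — takes one from each pair and avoids the property.
Choosing 57 forces two into the same pair by pigeonhole, and those sum to 113. So 57.

57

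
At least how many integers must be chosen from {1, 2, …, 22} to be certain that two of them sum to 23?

12

Partition {1, …, 22} into 11 pairs: {1,22}, {2,21}, …, {11,12}.
Choosing 11 integers — say the integers 1 through 11 — takes one from each pair and avoids the property.
Choosing 12 forces two into the same pair by pigeonhole, and those sum to 23. So 12.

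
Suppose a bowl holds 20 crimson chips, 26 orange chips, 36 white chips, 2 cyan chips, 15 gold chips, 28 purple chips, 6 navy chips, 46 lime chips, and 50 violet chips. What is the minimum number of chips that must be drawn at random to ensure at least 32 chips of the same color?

191

In the worst case we take at most 31 of each color, but all 20 crimson, all 26 orange, all 2 cyan, all 15 gold, all 28 purple, and all 6 navy (fewer than 31), giving 20 + 26 + 31 + 2 + 15 + 28 + 6 + 31 + 31 = 190.
One more chip then forces some color to 32, so 190 + 1 = 191.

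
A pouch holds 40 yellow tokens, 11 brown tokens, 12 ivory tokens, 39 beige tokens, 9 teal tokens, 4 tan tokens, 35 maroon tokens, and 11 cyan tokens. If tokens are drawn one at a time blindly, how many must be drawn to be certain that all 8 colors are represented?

The hardest color to obtain is tan: we could draw every other token first — 161 − 4 = 157 tokens — without a single tan one.
The next draw must be tan, so 157 + 1 = 158.

158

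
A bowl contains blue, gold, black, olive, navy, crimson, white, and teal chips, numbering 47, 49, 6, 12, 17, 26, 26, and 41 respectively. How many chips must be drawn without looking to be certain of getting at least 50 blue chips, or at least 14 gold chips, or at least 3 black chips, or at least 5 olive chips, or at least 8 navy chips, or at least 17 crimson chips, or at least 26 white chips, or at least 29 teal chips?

143

The worst case stops just short of every target: all 47 blue, 13 gold, 2 black, 4 olive, 7 navy, 16 crimson, 25 white, 28 teal — 47 + 13 + 2 + 4 + 7 + 16 + 25 + 28 = 142 chips.
One more chip must push some color to its target, so 142 + 1 = 143.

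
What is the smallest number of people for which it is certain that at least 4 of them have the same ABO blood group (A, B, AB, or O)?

13

There are 4 ABO blood groups acting as pigeonholes.
With 4 × 3 = 12 people we could place exactly 3 in each, with no class reaching 4.
One more forces some class to hold 4, so 12 + 1 = 13.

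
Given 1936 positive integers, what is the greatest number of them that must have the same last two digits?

There are 100 possible two-digit endings, which serve as the pigeonholes.
If each of the 100 possible two-digit endings held at most 19, the total would be at most 100 × 19 = 1900 < 1936, a contradiction.
So at least one holds ⌈1936/100⌉ = 20.

20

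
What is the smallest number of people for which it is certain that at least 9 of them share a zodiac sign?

There are 12 zodiac signs acting as pigeonholes.
With 12 × 8 = 96 people we could place exactly 8 in each, with no class reaching 9.
One more forces some class to hold 9, so 96 + 1 = 97.

97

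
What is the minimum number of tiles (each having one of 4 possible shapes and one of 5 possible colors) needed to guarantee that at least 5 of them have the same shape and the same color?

81

There are 4 × 5 = 20 (shape, color) combinations acting as pigeonholes.
With 20 × 4 = 80 tiles we could place exactly 4 in each, with no (shape, color) pair reaching 5.
One more forces some (shape, color) pair to hold 5, so 80 + 1 = 81.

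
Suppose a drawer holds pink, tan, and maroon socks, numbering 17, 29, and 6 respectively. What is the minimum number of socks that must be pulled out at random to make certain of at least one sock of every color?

47

The hardest color to obtain is maroon: we could draw every other sock first — 52 − 6 = 46 socks — without a single maroon one.
The next draw must be maroon, so 46 + 1 = 47.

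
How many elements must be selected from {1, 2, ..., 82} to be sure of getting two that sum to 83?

Partition {1, …, 82} into 41 pairs: {1,82}, {2,81}, …, {41,42}.
Choosing 41 integers — say the integers 1 through 41 — takes one from each pair and avoids the property.
Choosing 42 forces two into the same pair by pigeonhole, and those sum to 83. So 42.

42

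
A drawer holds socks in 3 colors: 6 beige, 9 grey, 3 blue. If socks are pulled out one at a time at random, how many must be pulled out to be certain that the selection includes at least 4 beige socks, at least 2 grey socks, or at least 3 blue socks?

The worst case stops just short of every target: 3 beige, 1 grey, 2 blue — 3 + 1 + 2 = 6 socks.
One more sock must push some color to its target, so 6 + 1 = 7.

7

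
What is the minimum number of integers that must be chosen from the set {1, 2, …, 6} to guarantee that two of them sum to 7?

4

Partition {1, …, 6} into 3 pairs: {1,6}, {2,5}, …, {3,4}.
Choosing 3 integers — say the integers 1 through 3 — takes one from each pair and avoids the property.
Choosing 4 forces two into the same pair by pigeonhole, and those sum to 7. So 4.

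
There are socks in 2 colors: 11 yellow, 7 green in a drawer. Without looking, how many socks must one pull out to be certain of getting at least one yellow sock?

The worst case draws every non-yellow sock first: 7.
The next draw is then forced to be yellow, giving 7 + 1 = 8.

8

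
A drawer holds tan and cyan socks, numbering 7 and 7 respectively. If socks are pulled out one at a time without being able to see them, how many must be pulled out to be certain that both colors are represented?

8

The hardest color to obtain is tan: we could draw every other sock first — 14 − 7 = 7 socks — without a single tan one.
The next draw must be tan, so 7 + 1 = 8.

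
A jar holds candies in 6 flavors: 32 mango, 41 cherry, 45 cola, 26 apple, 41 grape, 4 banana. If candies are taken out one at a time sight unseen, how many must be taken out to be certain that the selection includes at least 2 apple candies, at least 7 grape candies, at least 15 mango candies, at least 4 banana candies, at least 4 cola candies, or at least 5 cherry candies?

32

The worst case stops just short of every target: 14 mango, 4 cherry, 3 cola, 1 apple, 6 grape, 3 banana — 14 + 4 + 3 + 1 + 6 + 3 = 31 candies.
One more candy must push some flavor to its target, so 31 + 1 = 32.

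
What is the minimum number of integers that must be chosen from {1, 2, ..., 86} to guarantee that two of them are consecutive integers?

Partition {1, …, 86} into 43 pairs: {1,2}, {3,4}, …, {85,86}.
Choosing 43 integers — say the 43 even numbers 2, 4, …, 86 — takes one from each pair and avoids the property.
Choosing 44 forces two into the same pair by pigeonhole, and those are consecutive. So 44.

44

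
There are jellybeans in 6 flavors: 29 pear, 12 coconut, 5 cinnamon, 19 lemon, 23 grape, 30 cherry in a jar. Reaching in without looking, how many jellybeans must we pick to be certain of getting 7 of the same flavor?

Treat the 6 flavors as pigeonholes.
In the worst case we take at most 6 of each flavor, but all 5 cinnamon (fewer than 6), giving 6 + 6 + 5 + 6 + 6 + 6 = 35.
One more jellybean then forces some flavor to 7, so 35 + 1 = 36.

36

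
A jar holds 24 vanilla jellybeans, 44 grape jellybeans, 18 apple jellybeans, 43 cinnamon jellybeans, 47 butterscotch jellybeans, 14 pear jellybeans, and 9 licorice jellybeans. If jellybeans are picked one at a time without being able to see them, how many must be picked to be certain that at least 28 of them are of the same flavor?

In the worst case we take at most 27 of each flavor, but all 24 vanilla, all 18 apple, all 14 pear, and all 9 licorice (fewer than 27), giving 24 + 27 + 18 + 27 + 27 + 14 + 9 = 146.
One more jellybean then forces some flavor to 28, so 146 + 1 = 147.

147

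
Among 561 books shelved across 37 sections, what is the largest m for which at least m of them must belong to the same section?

The 561 books fall into 37 sections.
If each of the 37 sections held at most 15, the total would be at most 37 × 15 = 555 < 561, a contradiction.
So at least one holds ⌈561/37⌉ = 16.

16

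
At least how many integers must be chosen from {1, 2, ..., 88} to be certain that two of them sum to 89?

Partition {1, …, 88} into 44 pairs: {1,88}, {2,87}, …, {44,45}.
Choosing 44 integers — say the integers 1 through 44 — takes one from each pair and avoids the property.
Choosing 45 forces two into the same pair by pigeonhole, and those sum to 89. So 45.

45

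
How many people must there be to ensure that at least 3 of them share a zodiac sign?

There are 12 zodiac signs acting as pigeonholes.
With 12 × 2 = 24 people we could place exactly 2 in each, with no class reaching 3.
One more forces some class to hold 3, so 24 + 1 = 25.

25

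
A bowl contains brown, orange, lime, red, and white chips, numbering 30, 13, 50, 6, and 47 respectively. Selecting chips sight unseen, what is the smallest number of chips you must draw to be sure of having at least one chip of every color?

The hardest color to obtain is red: we could draw every other chip first — 146 − 6 = 140 chips — without a single red one.
The next draw must be red, so 140 + 1 = 141.

141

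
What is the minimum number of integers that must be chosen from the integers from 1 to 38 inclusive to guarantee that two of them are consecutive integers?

Partition {1, …, 38} into 19 pairs: {1,2}, {3,4}, …, {37,38}.
Choosing 19 integers — say the 19 even numbers 2, 4, …, 38 — takes one from each pair and avoids the property.
Choosing 20 forces two into the same pair by pigeonhole, and those are consecutive. So 20.

20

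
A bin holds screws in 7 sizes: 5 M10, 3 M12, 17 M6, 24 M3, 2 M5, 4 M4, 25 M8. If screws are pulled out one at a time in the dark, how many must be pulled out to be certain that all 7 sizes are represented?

The hardest size to obtain is M5: we could draw every other screw first — 80 − 2 = 78 screws — without a single M5 one.
The next draw must be M5, so 78 + 1 = 79.

79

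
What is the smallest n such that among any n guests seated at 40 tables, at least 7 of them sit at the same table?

There are 40 tables acting as pigeonholes.
With 40 × 6 = 240 guests we could place exactly 6 in each, with no class reaching 7.
One more forces some class to hold 7, so 240 + 1 = 241.

241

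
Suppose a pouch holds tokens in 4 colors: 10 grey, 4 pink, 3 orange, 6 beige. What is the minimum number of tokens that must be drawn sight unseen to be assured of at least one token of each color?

The hardest color to obtain is orange: we could draw every other token first — 23 − 3 = 20 tokens — without a single orange one.
The next draw must be orange, so 20 + 1 = 21.

21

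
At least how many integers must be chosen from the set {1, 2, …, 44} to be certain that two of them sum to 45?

23

Partition {1, …, 44} into 22 pairs: {1,44}, {2,43}, …, {22,23}.
Choosing 22 integers — say the integers 1 through 22 — takes one from each pair and avoids the property.
Choosing 23 forces two into the same pair by pigeonhole, and those sum to 45. So 23.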